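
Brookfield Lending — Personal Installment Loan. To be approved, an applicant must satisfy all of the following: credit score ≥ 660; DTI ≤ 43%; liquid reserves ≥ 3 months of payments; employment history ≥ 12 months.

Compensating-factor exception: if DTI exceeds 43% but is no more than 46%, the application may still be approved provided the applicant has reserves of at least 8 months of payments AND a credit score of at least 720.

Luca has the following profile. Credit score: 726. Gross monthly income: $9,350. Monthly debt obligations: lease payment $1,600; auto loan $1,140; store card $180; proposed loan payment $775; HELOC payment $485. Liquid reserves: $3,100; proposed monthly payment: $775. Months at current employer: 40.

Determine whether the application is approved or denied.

Credit score 726 ≥ 660 (meets base)
Total debts = (1,600 + 1,140 + 180 + 775 + 485) = 4,180. DTI = 4,180/9,350 = 44.7% > 43% — standard DTI limit exceeded.
Reserves: 3,100 ÷ 775 = 4.0 months (meets 3-month minimum)
Employment 40 ≥ 12 months
44.7% falls in the override range (43%–46%), so the compensating-factor test applies.
Override check — reserves: 4.0 mo (short of 8); score: 726 (ok).
Override conditions not both satisfied; exception does not apply.

Denied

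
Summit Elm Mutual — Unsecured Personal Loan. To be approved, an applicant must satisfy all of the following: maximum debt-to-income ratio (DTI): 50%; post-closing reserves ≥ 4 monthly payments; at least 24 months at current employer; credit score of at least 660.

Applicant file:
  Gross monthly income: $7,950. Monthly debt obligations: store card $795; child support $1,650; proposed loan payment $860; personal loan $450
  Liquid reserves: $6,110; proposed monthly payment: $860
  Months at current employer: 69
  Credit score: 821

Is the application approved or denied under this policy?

Approved

Total monthly debts = (795 + 1,650 + 860 + 450) = 3,755. DTI = 3,755/7,950 = 47.2% ≤ 50%
Liquid reserves cover 6,110/860 = 7.1 months — ≥ 4 required
Employment 69 ≥ 24 months
Credit score 821 ≥ 660 (meets)
All criteria satisfied.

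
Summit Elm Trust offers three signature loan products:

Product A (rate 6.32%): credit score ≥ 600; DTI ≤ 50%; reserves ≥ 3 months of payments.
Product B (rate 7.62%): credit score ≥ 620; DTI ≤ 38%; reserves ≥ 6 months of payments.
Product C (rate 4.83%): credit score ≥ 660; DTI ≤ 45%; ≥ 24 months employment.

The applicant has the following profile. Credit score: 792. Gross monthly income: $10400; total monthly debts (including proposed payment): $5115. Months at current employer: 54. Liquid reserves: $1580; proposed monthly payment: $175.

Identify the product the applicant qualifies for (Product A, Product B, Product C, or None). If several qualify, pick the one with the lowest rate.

DTI = 5,115/10,400 = 49.2%.
Reserves = 1,580/175 = 9.0 months.
Product A: score 792 ≥ 600; DTI 49.2% ≤ 50%; reserves 9.0 ≥ 3 mo → qualifies.
Product B: score 792 ≥ 620; DTI 49.2% > 38%; reserves 9.0 ≥ 6 mo → does not qualify.
Product C: score 792 ≥ 660; DTI 49.2% > 45%; employment 54 ≥ 24 mo → does not qualify.

Product A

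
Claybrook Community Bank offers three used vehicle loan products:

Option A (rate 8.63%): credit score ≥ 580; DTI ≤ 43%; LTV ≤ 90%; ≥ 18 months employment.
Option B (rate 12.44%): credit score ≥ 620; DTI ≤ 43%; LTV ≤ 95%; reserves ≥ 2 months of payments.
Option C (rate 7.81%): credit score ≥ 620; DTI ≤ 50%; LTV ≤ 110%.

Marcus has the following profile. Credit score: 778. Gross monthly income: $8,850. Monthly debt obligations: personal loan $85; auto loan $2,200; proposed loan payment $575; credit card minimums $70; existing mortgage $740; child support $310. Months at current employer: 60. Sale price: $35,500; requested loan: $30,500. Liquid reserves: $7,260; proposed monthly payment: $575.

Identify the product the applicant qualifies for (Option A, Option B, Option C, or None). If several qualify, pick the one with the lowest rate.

Option C

Total debts = (85 + 2,200 + 575 + 70 + 740 + 310) = 3,980; DTI = 3,980/8,850 = 45%.
LTV = 30,500/35,500 = 85.9%.
Reserves = 7,260/575 = 12.6 months.
Option A: score 778 ≥ 580; DTI 45% > 43%; LTV 85.9% ≤ 90%; employment 60 ≥ 18 mo → does not qualify.
Option B: score 778 ≥ 620; DTI 45% > 43%; LTV 85.9% ≤ 95%; reserves 12.6 ≥ 2 mo → does not qualify.
Option C: score 778 ≥ 620; DTI 45% ≤ 50%; LTV 85.9% ≤ 110% → qualifies.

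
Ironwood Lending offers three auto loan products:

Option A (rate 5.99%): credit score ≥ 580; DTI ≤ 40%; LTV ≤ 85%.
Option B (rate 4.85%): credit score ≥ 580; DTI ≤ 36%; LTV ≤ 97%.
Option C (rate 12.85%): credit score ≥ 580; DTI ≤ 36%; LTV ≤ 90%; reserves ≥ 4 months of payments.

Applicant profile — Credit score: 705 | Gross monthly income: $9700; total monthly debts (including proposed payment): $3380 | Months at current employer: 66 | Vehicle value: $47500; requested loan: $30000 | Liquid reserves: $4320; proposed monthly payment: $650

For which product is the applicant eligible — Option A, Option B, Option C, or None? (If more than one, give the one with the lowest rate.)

Option B

DTI = 3,380/9,700 = 34.8%.
LTV = 30,000/47,500 = 63.2%.
Reserves = 4,320/650 = 6.6 months.
Option A: score 705 ≥ 580; DTI 34.8% ≤ 40%; LTV 63.2% ≤ 85% → qualifies.
Option B: score 705 ≥ 580; DTI 34.8% ≤ 36%; LTV 63.2% ≤ 97% → qualifies.
Option C: score 705 ≥ 580; DTI 34.8% ≤ 36%; LTV 63.2% ≤ 90%; reserves 6.6 ≥ 4 mo → qualifies.
Qualifying: Option A, Option B, Option C. Lowest rate is 4.85% → Option B.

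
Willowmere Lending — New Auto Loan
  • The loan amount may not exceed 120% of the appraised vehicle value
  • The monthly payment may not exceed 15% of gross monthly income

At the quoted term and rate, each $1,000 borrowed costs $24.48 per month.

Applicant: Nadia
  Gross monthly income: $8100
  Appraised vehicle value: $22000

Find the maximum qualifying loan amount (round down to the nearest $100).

Payment cap: 15% × $8,100 = $1,215/month.
At $24.48 per $1,000, that supports 1,215/24.48 × 1,000 ≈ $49,632 → $49,600.
LTV cap: 120% × $22,000 = $26,400 → $26,400.
Binding constraint: loan-to-value.

$26,400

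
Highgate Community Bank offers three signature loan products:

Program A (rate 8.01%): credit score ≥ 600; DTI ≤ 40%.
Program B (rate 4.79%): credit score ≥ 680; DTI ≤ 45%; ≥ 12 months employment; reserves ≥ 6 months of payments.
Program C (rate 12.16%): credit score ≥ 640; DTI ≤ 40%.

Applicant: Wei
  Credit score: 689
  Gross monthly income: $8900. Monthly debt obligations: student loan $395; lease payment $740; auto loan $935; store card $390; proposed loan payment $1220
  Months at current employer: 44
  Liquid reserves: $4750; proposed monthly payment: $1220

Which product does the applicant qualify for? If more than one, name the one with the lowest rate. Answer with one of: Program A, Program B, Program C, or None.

Total debts = (395 + 740 + 935 + 390 + 1,220) = 3,680; DTI = 3,680/8,900 = 41.3%.
Reserves = 4,750/1,220 = 3.9 months.
Program A: score 689 ≥ 600; DTI 41.3% > 40% → does not qualify.
Program B: score 689 ≥ 680; DTI 41.3% ≤ 45%; employment 44 ≥ 12 mo; reserves 3.9 < 6 mo → does not qualify.
Program C: score 689 ≥ 640; DTI 41.3% > 40% → does not qualify.

None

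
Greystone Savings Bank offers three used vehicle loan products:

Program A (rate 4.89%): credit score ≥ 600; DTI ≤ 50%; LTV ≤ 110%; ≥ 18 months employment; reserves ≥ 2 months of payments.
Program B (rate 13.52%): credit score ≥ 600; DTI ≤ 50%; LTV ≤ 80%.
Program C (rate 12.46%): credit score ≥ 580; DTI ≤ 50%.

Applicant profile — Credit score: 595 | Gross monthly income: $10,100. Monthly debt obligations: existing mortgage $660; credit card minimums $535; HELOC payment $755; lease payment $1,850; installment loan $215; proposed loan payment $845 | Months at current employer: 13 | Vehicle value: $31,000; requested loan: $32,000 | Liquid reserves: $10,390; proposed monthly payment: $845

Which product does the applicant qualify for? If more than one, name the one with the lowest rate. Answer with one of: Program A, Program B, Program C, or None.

Program C

Total debts = (660 + 535 + 755 + 1,850 + 215 + 845) = 4,860; DTI = 4,860/10,100 = 48.1%.
LTV = 32,000/31,000 = 103.2%.
Reserves = 10,390/845 = 12.3 months.
Program A: score 595 < 600; DTI 48.1% ≤ 50%; LTV 103.2% ≤ 110%; employment 13 < 18 mo; reserves 12.3 ≥ 2 mo → does not qualify.
Program B: score 595 < 600; DTI 48.1% ≤ 50%; LTV 103.2% > 80% → does not qualify.
Program C: score 595 ≥ 580; DTI 48.1% ≤ 50% → qualifies.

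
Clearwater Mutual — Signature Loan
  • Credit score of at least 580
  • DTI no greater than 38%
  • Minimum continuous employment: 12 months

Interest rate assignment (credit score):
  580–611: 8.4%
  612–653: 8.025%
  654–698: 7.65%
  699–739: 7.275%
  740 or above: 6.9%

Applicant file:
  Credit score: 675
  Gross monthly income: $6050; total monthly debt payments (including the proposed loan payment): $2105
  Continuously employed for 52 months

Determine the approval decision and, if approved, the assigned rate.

Approved at 7.65%

Credit score 675 ≥ 580 (meets minimum)
DTI: 2,105 ÷ 6,050 = 34.8%, within the 38% cap
Employment 52 ≥ 12 months
All requirements met. Score 675 falls in the 654–698 tier → 7.65%.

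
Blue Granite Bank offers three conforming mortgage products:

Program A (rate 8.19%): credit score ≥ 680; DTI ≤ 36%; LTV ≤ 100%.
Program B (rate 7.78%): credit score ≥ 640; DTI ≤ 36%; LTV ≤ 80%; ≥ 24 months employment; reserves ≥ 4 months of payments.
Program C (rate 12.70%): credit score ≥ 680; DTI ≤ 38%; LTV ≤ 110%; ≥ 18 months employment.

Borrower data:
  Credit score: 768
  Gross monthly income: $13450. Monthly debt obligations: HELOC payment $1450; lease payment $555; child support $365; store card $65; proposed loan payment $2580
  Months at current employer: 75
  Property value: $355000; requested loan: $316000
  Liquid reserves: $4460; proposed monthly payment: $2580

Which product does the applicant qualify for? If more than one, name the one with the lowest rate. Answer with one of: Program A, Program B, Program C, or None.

Program C

Total debts = (1,450 + 555 + 365 + 65 + 2,580) = 5,015; DTI = 5,015/13,450 = 37.3%.
LTV = 316,000/355,000 = 89%.
Reserves = 4,460/2,580 = 1.7 months.
Program A: score 768 ≥ 680; DTI 37.3% > 36%; LTV 89% ≤ 100% → does not qualify.
Program B: score 768 ≥ 640; DTI 37.3% > 36%; LTV 89% > 80%; employment 75 ≥ 24 mo; reserves 1.7 < 4 mo → does not qualify.
Program C: score 768 ≥ 680; DTI 37.3% ≤ 38%; LTV 89% ≤ 110%; employment 75 ≥ 18 mo → qualifies.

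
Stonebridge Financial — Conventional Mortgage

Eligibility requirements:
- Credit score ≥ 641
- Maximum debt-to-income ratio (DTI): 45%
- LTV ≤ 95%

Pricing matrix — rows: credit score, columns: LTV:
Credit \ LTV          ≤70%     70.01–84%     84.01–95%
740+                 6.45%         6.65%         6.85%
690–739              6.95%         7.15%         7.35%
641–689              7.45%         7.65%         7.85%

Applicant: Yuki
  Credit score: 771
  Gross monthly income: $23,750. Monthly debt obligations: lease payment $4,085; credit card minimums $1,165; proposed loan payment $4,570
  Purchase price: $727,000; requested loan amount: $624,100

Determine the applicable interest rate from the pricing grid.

Credit score 771 ≥ 641; Total monthly debts = (4,085 + 1,165 + 4,570) = 9,820. Debt-to-income = 9,820/23,750 = 41.3% — meets 45% limit
LTV: 624,100 ÷ 727,000 = 85.8%, within 95% cap
Score 771 is in the 740+ band; LTV 85.8% is in the 84.01–95% band → 6.85%.

6.85%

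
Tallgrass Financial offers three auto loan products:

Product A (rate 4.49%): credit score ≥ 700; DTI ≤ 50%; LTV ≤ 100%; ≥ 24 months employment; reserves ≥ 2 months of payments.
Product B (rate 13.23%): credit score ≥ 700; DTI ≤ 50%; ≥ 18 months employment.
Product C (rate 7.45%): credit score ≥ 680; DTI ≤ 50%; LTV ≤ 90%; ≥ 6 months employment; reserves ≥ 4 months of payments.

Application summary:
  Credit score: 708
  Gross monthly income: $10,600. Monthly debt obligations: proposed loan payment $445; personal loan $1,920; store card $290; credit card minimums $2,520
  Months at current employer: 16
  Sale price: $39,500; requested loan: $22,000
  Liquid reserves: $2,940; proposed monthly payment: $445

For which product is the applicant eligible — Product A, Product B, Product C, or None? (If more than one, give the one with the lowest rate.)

Product C

Total debts = (445 + 1,920 + 290 + 2,520) = 5,175; DTI = 5,175/10,600 = 48.8%.
LTV = 22,000/39,500 = 55.7%.
Reserves = 2,940/445 = 6.6 months.
Product A: score 708 ≥ 700; DTI 48.8% ≤ 50%; LTV 55.7% ≤ 100%; employment 16 < 24 mo; reserves 6.6 ≥ 2 mo → does not qualify.
Product B: score 708 ≥ 700; DTI 48.8% ≤ 50%; employment 16 < 18 mo → does not qualify.
Product C: score 708 ≥ 680; DTI 48.8% ≤ 50%; LTV 55.7% ≤ 90%; employment 16 ≥ 6 mo; reserves 6.6 ≥ 4 mo → qualifies.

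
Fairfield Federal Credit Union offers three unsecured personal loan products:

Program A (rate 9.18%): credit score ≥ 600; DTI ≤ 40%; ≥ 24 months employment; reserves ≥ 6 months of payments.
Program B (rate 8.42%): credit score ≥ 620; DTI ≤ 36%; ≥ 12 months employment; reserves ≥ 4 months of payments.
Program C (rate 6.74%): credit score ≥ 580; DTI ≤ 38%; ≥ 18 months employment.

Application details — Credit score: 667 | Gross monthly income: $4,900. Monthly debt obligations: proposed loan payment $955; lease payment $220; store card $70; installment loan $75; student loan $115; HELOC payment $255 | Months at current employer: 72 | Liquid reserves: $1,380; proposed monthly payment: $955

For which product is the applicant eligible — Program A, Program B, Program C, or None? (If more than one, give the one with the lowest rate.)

Program C

Total debts = (955 + 220 + 70 + 75 + 115 + 255) = 1,690; DTI = 1,690/4,900 = 34.5%.
Reserves = 1,380/955 = 1.4 months.
Program A: score 667 ≥ 600; DTI 34.5% ≤ 40%; employment 72 ≥ 24 mo; reserves 1.4 < 6 mo → does not qualify.
Program B: score 667 ≥ 620; DTI 34.5% ≤ 36%; employment 72 ≥ 12 mo; reserves 1.4 < 4 mo → does not qualify.
Program C: score 667 ≥ 580; DTI 34.5% ≤ 38%; employment 72 ≥ 18 mo → qualifies.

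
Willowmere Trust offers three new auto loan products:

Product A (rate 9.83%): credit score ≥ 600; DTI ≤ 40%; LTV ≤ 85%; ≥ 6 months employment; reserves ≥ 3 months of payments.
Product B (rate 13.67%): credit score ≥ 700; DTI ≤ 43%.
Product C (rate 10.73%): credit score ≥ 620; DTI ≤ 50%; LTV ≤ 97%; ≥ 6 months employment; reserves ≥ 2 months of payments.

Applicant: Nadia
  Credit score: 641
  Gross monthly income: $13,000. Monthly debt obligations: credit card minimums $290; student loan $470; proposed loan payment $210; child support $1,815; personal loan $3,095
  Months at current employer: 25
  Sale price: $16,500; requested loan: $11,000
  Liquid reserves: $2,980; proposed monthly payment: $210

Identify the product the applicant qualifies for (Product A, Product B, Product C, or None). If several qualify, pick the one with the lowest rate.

Total debts = (290 + 470 + 210 + 1,815 + 3,095) = 5,880; DTI = 5,880/13,000 = 45.2%.
LTV = 11,000/16,500 = 66.7%.
Reserves = 2,980/210 = 14.2 months.
Product A: score 641 ≥ 600; DTI 45.2% > 40%; LTV 66.7% ≤ 85%; employment 25 ≥ 6 mo; reserves 14.2 ≥ 3 mo → does not qualify.
Product B: score 641 < 700; DTI 45.2% > 43% → does not qualify.
Product C: score 641 ≥ 620; DTI 45.2% ≤ 50%; LTV 66.7% ≤ 97%; employment 25 ≥ 6 mo; reserves 14.2 ≥ 2 mo → qualifies.

Product C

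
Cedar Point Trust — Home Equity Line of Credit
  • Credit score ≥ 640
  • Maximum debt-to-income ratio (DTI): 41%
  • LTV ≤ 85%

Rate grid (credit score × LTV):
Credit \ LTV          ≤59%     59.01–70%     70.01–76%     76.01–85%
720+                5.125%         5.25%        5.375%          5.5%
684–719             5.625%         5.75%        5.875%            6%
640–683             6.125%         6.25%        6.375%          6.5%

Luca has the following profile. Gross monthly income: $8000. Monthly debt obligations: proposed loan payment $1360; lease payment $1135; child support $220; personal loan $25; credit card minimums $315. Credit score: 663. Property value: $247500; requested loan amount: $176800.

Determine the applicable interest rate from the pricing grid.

Credit score 663 ≥ 640; Total monthly debts = (1,360 + 1,135 + 220 + 25 + 315) = 3,055. DTI = 3,055/8,000 = 38.2% ≤ 41%
Loan-to-value = 176,800/247,500 = 71.4% — pass (85% max)
Row: 663 falls in 640–683. Column: 71.4% falls in 70.01–76%. Rate = 6.375%.

6.375%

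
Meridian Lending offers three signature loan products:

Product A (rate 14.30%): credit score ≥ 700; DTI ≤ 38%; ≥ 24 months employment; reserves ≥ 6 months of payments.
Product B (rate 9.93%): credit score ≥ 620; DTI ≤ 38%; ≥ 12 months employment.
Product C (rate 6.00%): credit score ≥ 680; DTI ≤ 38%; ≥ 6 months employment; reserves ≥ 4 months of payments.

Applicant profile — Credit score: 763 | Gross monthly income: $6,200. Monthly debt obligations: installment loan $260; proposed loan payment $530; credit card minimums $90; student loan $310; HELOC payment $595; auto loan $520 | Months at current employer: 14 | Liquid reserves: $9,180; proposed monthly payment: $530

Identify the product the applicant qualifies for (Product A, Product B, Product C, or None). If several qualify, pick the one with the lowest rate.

Total debts = (260 + 530 + 90 + 310 + 595 + 520) = 2,305; DTI = 2,305/6,200 = 37.2%.
Reserves = 9,180/530 = 17.3 months.
Product A: score 763 ≥ 700; DTI 37.2% ≤ 38%; employment 14 < 24 mo; reserves 17.3 ≥ 6 mo → does not qualify.
Product B: score 763 ≥ 620; DTI 37.2% ≤ 38%; employment 14 ≥ 12 mo → qualifies.
Product C: score 763 ≥ 680; DTI 37.2% ≤ 38%; employment 14 ≥ 6 mo; reserves 17.3 ≥ 4 mo → qualifies.
Qualifying: Product B, Product C. Lowest rate is 6.00% → Product C.

Product C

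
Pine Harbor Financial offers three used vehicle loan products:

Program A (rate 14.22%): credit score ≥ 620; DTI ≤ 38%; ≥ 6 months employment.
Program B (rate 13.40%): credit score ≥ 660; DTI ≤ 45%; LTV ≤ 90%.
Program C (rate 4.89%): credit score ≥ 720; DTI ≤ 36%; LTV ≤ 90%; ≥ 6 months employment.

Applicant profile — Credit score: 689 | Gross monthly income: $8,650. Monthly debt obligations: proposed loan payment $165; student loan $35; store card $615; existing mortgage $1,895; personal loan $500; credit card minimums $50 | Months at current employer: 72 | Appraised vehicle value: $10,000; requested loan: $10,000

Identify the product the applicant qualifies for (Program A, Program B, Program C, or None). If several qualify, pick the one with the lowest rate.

Total debts = (165 + 35 + 615 + 1,895 + 500 + 50) = 3,260; DTI = 3,260/8,650 = 37.7%.
LTV = 10,000/10,000 = 100%.
Program A: score 689 ≥ 620; DTI 37.7% ≤ 38%; employment 72 ≥ 6 mo → qualifies.
Program B: score 689 ≥ 660; DTI 37.7% ≤ 45%; LTV 100% > 90% → does not qualify.
Program C: score 689 < 720; DTI 37.7% > 36%; LTV 100% > 90%; employment 72 ≥ 6 mo → does not qualify.

Program A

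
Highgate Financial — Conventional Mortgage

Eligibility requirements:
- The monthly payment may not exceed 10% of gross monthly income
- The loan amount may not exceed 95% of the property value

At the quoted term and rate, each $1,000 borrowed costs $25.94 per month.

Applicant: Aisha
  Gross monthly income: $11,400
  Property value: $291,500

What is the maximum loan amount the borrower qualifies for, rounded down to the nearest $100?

Payment cap: 10% × $11,400 = $1,140/month.
At $25.94 per $1,000, that supports 1,140/25.94 × 1,000 ≈ $43,947 → $43,900.
LTV cap: 95% × $291,500 = $276,925 → $276,900.
Binding constraint: payment-to-income.

$43,900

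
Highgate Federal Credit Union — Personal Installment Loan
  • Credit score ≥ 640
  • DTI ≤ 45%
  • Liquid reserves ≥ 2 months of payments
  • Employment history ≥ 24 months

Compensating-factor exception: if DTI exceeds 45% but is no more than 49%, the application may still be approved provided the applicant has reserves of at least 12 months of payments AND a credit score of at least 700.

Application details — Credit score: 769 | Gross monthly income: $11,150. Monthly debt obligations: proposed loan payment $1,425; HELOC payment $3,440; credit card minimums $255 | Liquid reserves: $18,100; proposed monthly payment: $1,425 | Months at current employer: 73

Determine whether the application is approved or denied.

Approved

Credit score 769 ≥ 640 (meets base)
Total debts = (1,425 + 3,440 + 255) = 5,120. DTI = 5,120/11,150 = 45.9% > 45% — standard DTI limit exceeded.
Reserves: 18,100 ÷ 1,425 = 12.7 months (meets 2-month minimum)
Employment 73 ≥ 24 months
DTI 45.9% is within the 45%–49% exception band; checking compensating factors.
Reserves 12.7 ≥ 12 months; credit score 769 ≥ 700.
Both override conditions satisfied; DTI exception granted.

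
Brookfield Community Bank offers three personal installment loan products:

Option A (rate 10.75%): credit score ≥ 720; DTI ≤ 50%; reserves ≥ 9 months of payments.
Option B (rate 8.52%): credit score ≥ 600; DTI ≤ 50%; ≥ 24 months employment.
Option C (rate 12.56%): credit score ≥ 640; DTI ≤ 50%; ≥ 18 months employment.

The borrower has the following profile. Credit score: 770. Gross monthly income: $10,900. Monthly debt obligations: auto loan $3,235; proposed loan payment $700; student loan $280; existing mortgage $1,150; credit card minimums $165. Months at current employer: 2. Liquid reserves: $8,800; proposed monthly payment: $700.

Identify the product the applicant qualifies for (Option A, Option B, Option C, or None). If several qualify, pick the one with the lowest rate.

Total debts = (3,235 + 700 + 280 + 1,150 + 165) = 5,530; DTI = 5,530/10,900 = 50.7%.
Reserves = 8,800/700 = 12.6 months.
Option A: score 770 ≥ 720; DTI 50.7% > 50%; reserves 12.6 ≥ 9 mo → does not qualify.
Option B: score 770 ≥ 600; DTI 50.7% > 50%; employment 2 < 24 mo → does not qualify.
Option C: score 770 ≥ 640; DTI 50.7% > 50%; employment 2 < 18 mo → does not qualify.

None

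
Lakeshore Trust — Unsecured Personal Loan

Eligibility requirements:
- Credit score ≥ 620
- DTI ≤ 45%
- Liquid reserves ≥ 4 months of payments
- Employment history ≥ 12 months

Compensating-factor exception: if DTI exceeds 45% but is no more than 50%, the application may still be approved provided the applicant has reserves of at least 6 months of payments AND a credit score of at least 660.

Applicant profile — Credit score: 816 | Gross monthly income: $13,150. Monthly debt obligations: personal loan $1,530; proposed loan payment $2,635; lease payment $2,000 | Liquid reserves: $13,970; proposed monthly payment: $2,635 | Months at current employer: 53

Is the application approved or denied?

Credit score 816 ≥ 620 (meets base)
Total debts = (1,530 + 2,635 + 2,000) = 6,165. DTI = 6,165/13,150 = 46.9% > 45% — standard DTI limit exceeded.
Reserves = 13,970/2,635 = 5.3 months ≥ 4
Employment 53 ≥ 12 months
DTI 46.9% is within the 45%–50% exception band; checking compensating factors.
Override check — reserves: 5.3 mo (short of 6); score: 816 (ok).
Compensating-factor requirement not fully met.

Denied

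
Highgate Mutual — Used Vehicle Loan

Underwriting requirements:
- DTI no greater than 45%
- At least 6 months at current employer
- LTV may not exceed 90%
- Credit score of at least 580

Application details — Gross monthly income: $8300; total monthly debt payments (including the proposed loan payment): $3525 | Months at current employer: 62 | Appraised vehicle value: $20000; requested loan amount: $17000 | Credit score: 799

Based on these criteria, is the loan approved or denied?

Approved

DTI: 3,525 ÷ 8,300 = 42.5%, within the 45% cap
Employment 62 ≥ 6 months
Loan-to-value = 17,000/20,000 = 85% — pass (90% max)
Credit score 799 ≥ 580 (meets)
All criteria satisfied.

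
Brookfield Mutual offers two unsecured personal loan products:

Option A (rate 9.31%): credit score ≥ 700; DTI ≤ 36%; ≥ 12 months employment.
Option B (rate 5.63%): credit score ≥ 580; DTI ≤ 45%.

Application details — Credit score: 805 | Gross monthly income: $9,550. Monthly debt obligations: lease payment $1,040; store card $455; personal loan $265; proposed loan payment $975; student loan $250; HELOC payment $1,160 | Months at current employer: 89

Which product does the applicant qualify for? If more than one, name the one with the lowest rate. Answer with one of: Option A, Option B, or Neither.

Option B

Total debts = (1,040 + 455 + 265 + 975 + 250 + 1,160) = 4,145; DTI = 4,145/9,550 = 43.4%.
Option A: score 805 ≥ 700; DTI 43.4% > 36%; employment 89 ≥ 12 mo → does not qualify.
Option B: score 805 ≥ 580; DTI 43.4% ≤ 45% → qualifies.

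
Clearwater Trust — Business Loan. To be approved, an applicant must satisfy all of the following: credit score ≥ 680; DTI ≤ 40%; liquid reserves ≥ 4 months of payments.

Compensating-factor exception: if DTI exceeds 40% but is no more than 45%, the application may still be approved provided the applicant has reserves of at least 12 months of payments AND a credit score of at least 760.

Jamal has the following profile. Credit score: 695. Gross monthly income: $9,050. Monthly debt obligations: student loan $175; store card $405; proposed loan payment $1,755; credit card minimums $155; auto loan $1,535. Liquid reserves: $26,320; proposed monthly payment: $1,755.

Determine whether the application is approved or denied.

Denied

Credit score 695 ≥ 680 (meets base)
Total debts = (175 + 405 + 1,755 + 155 + 1,535) = 4,025. DTI = 4,025/9,050 = 44.5% > 40% — standard DTI limit exceeded.
Reserves = 26,320/1,755 = 15.0 months ≥ 4
DTI 44.5% is within the 40%–45% exception band; checking compensating factors.
Override check — reserves: 15.0 mo (ok); score: 695 (below 760).
Compensating-factor requirement not fully met.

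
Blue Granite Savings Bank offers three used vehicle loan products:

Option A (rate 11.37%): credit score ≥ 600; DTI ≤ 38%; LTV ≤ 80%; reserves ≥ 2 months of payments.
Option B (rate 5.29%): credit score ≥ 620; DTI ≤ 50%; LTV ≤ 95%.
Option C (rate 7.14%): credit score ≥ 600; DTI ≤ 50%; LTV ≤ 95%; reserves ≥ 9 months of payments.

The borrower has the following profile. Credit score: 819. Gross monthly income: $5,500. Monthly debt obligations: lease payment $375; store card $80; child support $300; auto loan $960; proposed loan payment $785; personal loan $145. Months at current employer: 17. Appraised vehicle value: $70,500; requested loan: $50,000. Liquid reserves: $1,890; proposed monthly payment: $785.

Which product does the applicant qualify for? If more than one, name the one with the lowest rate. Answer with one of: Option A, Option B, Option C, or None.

Option B

Total debts = (375 + 80 + 300 + 960 + 785 + 145) = 2,645; DTI = 2,645/5,500 = 48.1%.
LTV = 50,000/70,500 = 70.9%.
Reserves = 1,890/785 = 2.4 months.
Option A: score 819 ≥ 600; DTI 48.1% > 38%; LTV 70.9% ≤ 80%; reserves 2.4 ≥ 2 mo → does not qualify.
Option B: score 819 ≥ 620; DTI 48.1% ≤ 50%; LTV 70.9% ≤ 95% → qualifies.
Option C: score 819 ≥ 600; DTI 48.1% ≤ 50%; LTV 70.9% ≤ 95%; reserves 2.4 < 9 mo → does not qualify.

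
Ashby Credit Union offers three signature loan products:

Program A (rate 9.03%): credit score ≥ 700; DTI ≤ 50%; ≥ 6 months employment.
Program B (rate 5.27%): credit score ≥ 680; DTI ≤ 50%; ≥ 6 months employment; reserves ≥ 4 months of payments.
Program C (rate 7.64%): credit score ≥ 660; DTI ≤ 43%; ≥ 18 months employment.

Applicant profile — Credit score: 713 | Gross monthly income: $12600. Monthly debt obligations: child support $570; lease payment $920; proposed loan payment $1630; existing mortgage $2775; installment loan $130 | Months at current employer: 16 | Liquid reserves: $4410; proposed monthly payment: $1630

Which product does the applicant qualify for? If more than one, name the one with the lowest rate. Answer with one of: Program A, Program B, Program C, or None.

Total debts = (570 + 920 + 1,630 + 2,775 + 130) = 6,025; DTI = 6,025/12,600 = 47.8%.
Reserves = 4,410/1,630 = 2.7 months.
Program A: score 713 ≥ 700; DTI 47.8% ≤ 50%; employment 16 ≥ 6 mo → qualifies.
Program B: score 713 ≥ 680; DTI 47.8% ≤ 50%; employment 16 ≥ 6 mo; reserves 2.7 < 4 mo → does not qualify.
Program C: score 713 ≥ 660; DTI 47.8% > 43%; employment 16 < 18 mo → does not qualify.

Program A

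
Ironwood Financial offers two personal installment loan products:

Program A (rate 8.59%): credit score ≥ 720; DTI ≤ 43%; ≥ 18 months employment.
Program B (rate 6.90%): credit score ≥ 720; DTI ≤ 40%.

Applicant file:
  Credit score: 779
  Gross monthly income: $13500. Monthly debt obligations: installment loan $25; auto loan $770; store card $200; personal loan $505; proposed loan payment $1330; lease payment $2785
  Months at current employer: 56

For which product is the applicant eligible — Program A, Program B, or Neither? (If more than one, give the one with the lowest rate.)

Total debts = (25 + 770 + 200 + 505 + 1,330 + 2,785) = 5,615; DTI = 5,615/13,500 = 41.6%.
Program A: score 779 ≥ 720; DTI 41.6% ≤ 43%; employment 56 ≥ 18 mo → qualifies.
Program B: score 779 ≥ 720; DTI 41.6% > 40% → does not qualify.

Program A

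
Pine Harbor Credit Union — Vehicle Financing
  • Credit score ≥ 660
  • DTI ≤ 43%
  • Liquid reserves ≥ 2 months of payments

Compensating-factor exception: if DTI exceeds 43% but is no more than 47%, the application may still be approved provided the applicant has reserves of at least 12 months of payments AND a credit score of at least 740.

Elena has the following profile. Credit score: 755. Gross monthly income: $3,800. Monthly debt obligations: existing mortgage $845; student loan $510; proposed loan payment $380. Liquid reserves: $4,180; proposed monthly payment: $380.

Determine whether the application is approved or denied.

Denied

Credit score 755 ≥ 660 (meets base)
Total debts = (845 + 510 + 380) = 1,735. DTI = 1,735/3,800 = 45.7% > 43% — standard DTI limit exceeded.
Liquid reserves cover 4,180/380 = 11.0 months — ≥ 2 required
DTI 45.7% is within the 43%–47% exception band; checking compensating factors.
Override check — reserves: 11.0 mo (short of 12); score: 755 (ok).
Compensating-factor requirement not fully met.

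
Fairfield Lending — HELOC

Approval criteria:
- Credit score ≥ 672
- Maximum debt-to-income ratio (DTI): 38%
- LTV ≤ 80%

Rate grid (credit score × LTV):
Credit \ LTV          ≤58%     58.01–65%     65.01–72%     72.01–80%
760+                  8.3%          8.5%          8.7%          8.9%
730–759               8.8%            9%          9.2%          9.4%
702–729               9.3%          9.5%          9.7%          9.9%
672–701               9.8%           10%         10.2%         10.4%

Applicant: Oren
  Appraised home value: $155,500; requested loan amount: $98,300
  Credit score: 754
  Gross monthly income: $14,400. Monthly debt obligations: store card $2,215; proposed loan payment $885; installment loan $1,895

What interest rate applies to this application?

9%

Credit score 754 ≥ 672; Total monthly debts = (2,215 + 885 + 1,895) = 4,995. DTI: 4,995 ÷ 14,400 = 34.7%, within the 38% cap
LTV = 98,300/155,500 = 63.2% ≤ 80%
Credit 754 → row 730–759; LTV 63.2% → column 58.01–65%. Grid cell → 9%.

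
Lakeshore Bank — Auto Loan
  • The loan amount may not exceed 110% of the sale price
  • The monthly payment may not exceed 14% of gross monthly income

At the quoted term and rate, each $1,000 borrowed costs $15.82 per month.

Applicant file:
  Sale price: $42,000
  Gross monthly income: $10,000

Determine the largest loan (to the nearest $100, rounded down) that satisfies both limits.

$46,200

Payment cap: 14% × $10,000 = $1,400/month.
At $15.82 per $1,000, that supports 1,400/15.82 × 1,000 ≈ $88,495 → $88,400.
LTV cap: 110% × $42,000 = $46,200 → $46,200.
Binding constraint: loan-to-value.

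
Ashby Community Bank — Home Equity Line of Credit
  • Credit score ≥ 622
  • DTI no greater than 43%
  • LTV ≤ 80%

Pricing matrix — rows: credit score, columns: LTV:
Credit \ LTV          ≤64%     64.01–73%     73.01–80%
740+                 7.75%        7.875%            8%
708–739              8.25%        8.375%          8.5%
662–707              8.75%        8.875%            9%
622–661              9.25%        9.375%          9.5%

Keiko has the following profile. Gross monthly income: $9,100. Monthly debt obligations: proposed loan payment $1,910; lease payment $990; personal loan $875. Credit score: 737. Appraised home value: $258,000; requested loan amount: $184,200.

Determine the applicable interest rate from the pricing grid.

8.375%

Credit score 737 ≥ 622; Total monthly debts = (1,910 + 990 + 875) = 3,775. Debt-to-income = 3,775/9,100 = 41.5% — meets 43% limit
LTV: 184,200 ÷ 258,000 = 71.4%, within 80% cap
Credit 737 → row 708–739; LTV 71.4% → column 64.01–73%. Grid cell → 8.375%.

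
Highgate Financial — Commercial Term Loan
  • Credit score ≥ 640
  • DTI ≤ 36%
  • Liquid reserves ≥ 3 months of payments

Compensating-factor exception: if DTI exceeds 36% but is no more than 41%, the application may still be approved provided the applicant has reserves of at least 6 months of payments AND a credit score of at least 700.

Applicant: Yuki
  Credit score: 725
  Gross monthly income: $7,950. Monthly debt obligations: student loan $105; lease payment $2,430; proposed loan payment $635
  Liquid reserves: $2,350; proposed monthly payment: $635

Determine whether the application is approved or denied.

Denied

Credit score 725 ≥ 640 (meets base)
Total debts = (105 + 2,430 + 635) = 3,170. DTI = 3,170/7,950 = 39.9% > 36% — standard DTI limit exceeded.
Reserves: 2,350 ÷ 635 = 3.7 months (meets 3-month minimum)
DTI 39.9% is within the 36%–41% exception band; checking compensating factors.
Override check — reserves: 3.7 mo (short of 6); score: 725 (ok).
Compensating-factor requirement not fully met.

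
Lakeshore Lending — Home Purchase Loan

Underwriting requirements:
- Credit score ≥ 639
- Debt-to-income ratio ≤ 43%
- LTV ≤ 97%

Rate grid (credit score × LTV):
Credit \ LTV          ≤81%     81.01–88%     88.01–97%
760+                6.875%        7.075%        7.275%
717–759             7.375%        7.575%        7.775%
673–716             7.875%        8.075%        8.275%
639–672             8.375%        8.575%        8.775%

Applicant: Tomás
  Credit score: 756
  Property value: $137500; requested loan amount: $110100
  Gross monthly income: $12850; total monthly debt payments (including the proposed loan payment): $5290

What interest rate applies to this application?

7.375%

Credit score 756 ≥ 639; Debt-to-income = 5,290/12,850 = 41.2% — meets 43% limit
Loan-to-value = 110,100/137,500 = 80.1% — pass (97% max)
Score 756 is in the 717–759 band; LTV 80.1% is in the ≤81% band → 7.375%.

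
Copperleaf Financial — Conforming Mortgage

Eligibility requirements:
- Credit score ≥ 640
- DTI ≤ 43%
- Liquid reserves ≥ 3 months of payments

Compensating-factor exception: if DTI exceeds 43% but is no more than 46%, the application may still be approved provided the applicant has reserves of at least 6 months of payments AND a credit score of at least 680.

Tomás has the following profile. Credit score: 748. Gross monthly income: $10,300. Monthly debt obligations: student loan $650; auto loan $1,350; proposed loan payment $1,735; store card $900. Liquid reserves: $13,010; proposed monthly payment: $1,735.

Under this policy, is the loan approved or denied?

Credit score 748 ≥ 640 (meets base)
Total debts = (650 + 1,350 + 1,735 + 900) = 4,635. DTI = 4,635/10,300 = 45% > 43% — standard DTI limit exceeded.
Reserves: 13,010 ÷ 1,735 = 7.5 months (meets 3-month minimum)
DTI 45% is within the 43%–46% exception band; checking compensating factors.
Reserves 7.5 ≥ 6 months; credit score 748 ≥ 680.
Both compensating conditions met → exception applies.

Approved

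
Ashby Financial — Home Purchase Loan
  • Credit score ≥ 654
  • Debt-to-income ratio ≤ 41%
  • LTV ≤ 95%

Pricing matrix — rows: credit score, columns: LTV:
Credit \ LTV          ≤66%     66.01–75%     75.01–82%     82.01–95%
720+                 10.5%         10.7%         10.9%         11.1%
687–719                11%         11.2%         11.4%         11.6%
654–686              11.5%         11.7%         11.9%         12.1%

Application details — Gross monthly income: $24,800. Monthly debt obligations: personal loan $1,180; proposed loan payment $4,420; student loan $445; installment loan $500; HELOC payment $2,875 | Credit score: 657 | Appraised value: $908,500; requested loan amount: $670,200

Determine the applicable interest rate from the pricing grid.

11.7%

Credit score 657 ≥ 654; Total monthly debts = (1,180 + 4,420 + 445 + 500 + 2,875) = 9,420. DTI: 9,420 ÷ 24,800 = 38%, within the 41% cap
LTV = 670,200/908,500 = 73.8% ≤ 95%
Score 657 is in the 654–686 band; LTV 73.8% is in the 66.01–75% band → 11.7%.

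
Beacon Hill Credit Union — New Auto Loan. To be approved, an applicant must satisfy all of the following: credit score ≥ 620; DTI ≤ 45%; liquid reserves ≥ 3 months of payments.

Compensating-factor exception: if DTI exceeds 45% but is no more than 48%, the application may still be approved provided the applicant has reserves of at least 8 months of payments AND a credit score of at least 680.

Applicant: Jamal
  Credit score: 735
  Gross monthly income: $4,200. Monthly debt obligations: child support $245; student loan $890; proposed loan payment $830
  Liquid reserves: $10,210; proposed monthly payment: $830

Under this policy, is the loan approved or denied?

Approved

Credit score 735 ≥ 620 (meets base)
Total debts = (245 + 890 + 830) = 1,965. DTI = 1,965/4,200 = 46.8% > 45% — standard DTI limit exceeded.
Reserves: 10,210 ÷ 830 = 12.3 months (meets 3-month minimum)
DTI 46.8% is within the 45%–48% exception band; checking compensating factors.
Override check — reserves: 12.3 mo (ok); score: 735 (ok).
Both compensating conditions met → exception applies.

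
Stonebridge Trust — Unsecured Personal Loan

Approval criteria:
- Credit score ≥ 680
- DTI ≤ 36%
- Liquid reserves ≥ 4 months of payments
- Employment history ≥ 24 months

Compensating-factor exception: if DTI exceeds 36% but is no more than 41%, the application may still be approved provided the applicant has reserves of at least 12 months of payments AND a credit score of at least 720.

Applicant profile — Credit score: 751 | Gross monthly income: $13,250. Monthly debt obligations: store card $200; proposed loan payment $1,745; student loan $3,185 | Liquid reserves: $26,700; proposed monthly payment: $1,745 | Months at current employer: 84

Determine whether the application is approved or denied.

Credit score 751 ≥ 680 (meets base)
Total debts = (200 + 1,745 + 3,185) = 5,130. DTI = 5,130/13,250 = 38.7% > 36% — standard DTI limit exceeded.
Reserves: 26,700 ÷ 1,745 = 15.3 months (meets 4-month minimum)
Employment 84 ≥ 24 months
DTI 38.7% is within the 36%–41% exception band; checking compensating factors.
Override check — reserves: 15.3 mo (ok); score: 751 (ok).
Both compensating conditions met → exception applies.

Approved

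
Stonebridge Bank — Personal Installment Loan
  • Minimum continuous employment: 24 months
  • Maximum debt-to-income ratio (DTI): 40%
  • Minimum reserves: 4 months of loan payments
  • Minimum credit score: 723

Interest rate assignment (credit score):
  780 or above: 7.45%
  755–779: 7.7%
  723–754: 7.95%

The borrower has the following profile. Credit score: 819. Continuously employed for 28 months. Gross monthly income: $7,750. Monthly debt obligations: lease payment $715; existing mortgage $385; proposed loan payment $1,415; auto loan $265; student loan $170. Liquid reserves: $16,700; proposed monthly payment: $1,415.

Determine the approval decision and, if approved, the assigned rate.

Approved at 7.45%

Credit score 819 ≥ 723 (meets minimum)
Employment 28 ≥ 24 months
Reserves: 16,700 ÷ 1,415 = 11.8 months (meets 4-month minimum)
Total monthly debts = (715 + 385 + 1,415 + 265 + 170) = 2,950. DTI: 2,950 ÷ 7,750 = 38.1%, within the 40% cap
All requirements met. Score 819 falls in the 780 or above tier → 7.45%.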